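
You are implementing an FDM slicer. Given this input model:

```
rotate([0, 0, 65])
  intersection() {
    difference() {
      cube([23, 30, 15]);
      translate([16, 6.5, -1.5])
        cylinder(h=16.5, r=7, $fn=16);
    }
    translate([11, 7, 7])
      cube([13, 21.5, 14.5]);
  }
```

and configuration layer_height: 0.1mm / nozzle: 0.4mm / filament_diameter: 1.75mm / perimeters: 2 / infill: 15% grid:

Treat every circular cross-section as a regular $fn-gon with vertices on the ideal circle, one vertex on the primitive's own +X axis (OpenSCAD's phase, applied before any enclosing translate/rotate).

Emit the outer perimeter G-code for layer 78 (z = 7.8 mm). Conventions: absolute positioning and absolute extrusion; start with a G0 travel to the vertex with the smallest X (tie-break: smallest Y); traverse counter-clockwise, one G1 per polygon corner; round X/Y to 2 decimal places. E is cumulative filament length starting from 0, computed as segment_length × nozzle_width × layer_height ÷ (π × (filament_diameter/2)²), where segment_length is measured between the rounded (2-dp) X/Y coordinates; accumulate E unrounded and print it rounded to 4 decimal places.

G0 X-21.18 Y22.01 Z7.80
G1 X-5.66 Y14.78 E0.2847
G1 X-5.71 Y14.85 E0.2862
G1 X-6.12 Y17.55 E0.3316
G1 X-5.47 Y20.21 E0.3771
G1 X-3.86 Y22.41 E0.4225
G1 X-1.52 Y23.83 E0.4680
G1 X1.18 Y24.24 E0.5134
G1 X3.33 Y23.71 E0.5502
G1 X3.38 Y23.80 E0.5519
G1 X-16.11 Y32.89 E0.9096
G1 X-21.18 Y22.01 E1.1092

At z = 7.8 mm: the 23×30 cube contributes its full rectangle; the r=7 cylinder at (16, 6.5) contributes a regular 16-gon of circumradius 7; Subtracting the remaining from the first: starting from the 23×30 cube, the r=7 cylinder at (16, 6.5) partially overlaps it — only the 148.76 mm² overlap (of its 150.01 mm²) is removed, clipping the outline — 2 connected regions; the 13×21.5 cube at (11, 7) contributes its full rectangle; After intersecting: the 13×21.5 cube at (11, 7) partially overlaps that combined region; clipping to the common part keeps 195.22 mm² — 1 connected region; (whole slice rotated 65° about Z — lengths, areas and connectivity unchanged). The outline is a single polygon with 11 vertices. Extrusion per mm of travel: 0.4 × 0.1 / (π × 0.875²) = 0.016630. Accumulating E over each segment gives final E = 1.1092.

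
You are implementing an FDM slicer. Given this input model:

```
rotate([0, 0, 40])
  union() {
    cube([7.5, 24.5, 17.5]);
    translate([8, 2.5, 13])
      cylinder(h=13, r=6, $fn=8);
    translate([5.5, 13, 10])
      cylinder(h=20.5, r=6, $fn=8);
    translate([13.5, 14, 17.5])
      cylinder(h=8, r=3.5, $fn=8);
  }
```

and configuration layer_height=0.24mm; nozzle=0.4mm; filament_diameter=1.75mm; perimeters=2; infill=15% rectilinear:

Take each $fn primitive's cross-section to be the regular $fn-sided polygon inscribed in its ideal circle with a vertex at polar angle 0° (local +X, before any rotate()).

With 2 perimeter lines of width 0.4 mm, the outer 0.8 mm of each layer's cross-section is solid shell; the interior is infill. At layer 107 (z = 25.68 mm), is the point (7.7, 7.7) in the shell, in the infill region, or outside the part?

At z = 25.68 mm: the cube is not intersected at this z (z outside [0, 17.5]); the r=6 cylinder at (8, 2.5) contributes a regular 8-gon of circumradius 6; the r=6 cylinder at (5.5, 13) contributes a regular 8-gon of circumradius 6; the cylinder at (13.5, 14) is not intersected at this z (z outside [17.5, 25.5]); Taking the union: the regions partially overlap (shared area 1.42 mm²), so overlapping operands fuse into one piece — 1 connected region; (whole slice rotated 40° about Z — lengths, areas and connectivity unchanged). Overall, the cross-section is a single solid region. Undo the 40° rotation: the query point maps to (10.848, 0.949) in the un-rotated model frame. The nearest boundary edge runs (14.00, 2.50)→(12.24, -1.74); distance from the point to it = 2.32 mm. The point is inside the cross-section and 2.32 mm from the nearest boundary — more than the 0.8 mm shell width (2 × 0.4), so it's in the infill interior.

infill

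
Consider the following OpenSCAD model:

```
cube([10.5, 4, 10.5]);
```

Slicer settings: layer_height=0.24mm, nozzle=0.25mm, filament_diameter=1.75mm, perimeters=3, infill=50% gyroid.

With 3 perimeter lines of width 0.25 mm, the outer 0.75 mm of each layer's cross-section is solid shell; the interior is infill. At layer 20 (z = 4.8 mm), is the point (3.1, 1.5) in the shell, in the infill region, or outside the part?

infill

At z = 4.8 mm: the cube (footprint 10.5×4) is included at this height. Overall, the cross-section is a single solid region. The nearest boundary edge runs (0.00, 0.00)→(10.50, 0.00); distance from the point to it = 1.50 mm. The point is inside the cross-section and 1.50 mm from the nearest boundary — more than the 0.75 mm shell width (3 × 0.25), so it's in the infill interior.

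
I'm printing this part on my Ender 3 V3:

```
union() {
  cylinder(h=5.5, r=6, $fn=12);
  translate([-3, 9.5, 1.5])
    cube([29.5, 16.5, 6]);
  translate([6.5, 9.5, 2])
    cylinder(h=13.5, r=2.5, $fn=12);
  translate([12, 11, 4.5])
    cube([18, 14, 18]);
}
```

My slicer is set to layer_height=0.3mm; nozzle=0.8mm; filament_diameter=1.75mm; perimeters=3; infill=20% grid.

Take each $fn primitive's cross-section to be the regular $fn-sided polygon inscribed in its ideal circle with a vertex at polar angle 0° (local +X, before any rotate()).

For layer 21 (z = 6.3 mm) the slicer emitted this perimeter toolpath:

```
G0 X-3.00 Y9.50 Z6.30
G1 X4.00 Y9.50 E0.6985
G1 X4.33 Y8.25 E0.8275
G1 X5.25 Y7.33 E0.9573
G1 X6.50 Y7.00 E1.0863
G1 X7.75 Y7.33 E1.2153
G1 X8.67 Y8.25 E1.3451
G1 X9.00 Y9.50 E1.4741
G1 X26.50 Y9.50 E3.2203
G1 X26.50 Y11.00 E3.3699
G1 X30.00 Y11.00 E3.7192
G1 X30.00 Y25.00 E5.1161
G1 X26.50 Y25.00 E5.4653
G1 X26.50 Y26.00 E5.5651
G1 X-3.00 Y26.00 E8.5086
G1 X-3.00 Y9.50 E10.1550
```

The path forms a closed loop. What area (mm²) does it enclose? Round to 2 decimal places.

545.15 mm²

Apply the shoelace formula to the sequence of (X, Y) vertices; enclosed area = 545.15 mm².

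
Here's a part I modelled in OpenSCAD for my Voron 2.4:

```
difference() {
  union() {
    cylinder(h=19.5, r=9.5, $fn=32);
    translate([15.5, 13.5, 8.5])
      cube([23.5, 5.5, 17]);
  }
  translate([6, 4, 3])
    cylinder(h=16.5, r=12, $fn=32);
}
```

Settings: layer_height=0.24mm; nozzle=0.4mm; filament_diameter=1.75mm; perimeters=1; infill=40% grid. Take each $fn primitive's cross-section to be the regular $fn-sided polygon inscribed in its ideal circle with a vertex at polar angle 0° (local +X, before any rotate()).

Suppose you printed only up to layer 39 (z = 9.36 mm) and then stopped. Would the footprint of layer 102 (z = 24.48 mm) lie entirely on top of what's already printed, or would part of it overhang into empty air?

Compare the two slices. At z = 9.36: the r=9.5 cylinder gives a regular 32-gon of circumradius 9.5 (constant along its height) (area = (32/2)·9.500²·sin(360°/32) = 281.71 mm²); the 23.5×5.5 cube at (15.5, 13.5) contributes its full rectangle (area 129.25 mm²); Merging all regions: the 2 present regions are separate (no shared area or edge), so areas and boundary lengths simply add and each stays a separate island — area = 410.96 mm²; the r=12 cylinder at (6, 4) contributes a regular 32-gon of circumradius 12 (area = (32/2)·12.000²·sin(360°/32) = 449.49 mm²); Subtracting the remaining from the first: starting from the result so far (410.96 mm²), the r=12 cylinder at (6, 4) partially overlaps it — only the 204.18 mm² overlap (of its 449.49 mm²) is removed, clipping the outline — area = 206.78 mm². At z = 24.48: the cylinder does not reach this height (z outside [0, 19.5]); the 23.5×5.5 cube at (15.5, 13.5) contributes its full rectangle (area 129.25 mm²); Combining (union): only the 23.5×5.5 cube at (15.5, 13.5) is present, so the union is just that shape — area = 129.25 mm²; the cylinder at (6, 4) is absent (z outside [3, 19.5]); Subtracting the remaining from the first: none of the subtracted shapes is present at this height, so that combined region is unchanged — area = 129.25 mm². Checking containment: the cross-section at z = 24.48 is a subset of the cross-section at z = 9.36.

entirely on top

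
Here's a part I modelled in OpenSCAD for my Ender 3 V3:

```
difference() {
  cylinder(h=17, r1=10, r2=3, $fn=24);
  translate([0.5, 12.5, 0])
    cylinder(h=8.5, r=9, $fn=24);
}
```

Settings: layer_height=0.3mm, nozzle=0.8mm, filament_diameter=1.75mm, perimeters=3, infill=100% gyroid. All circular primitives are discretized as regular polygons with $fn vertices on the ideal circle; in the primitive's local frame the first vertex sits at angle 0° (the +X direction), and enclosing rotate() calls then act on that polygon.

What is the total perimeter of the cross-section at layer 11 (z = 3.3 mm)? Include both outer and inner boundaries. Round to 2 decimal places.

At z = 3.3 mm: the cone (r1=10→r2=3) has section circumradius 8.641 here — a regular 24-gon (perimeter = 2·24·8.641·sin(180°/24) = 54.14 mm); the r=9 cylinder at (0.5, 12.5) contributes a regular 24-gon of circumradius 9 (perimeter = 2·24·9.000·sin(180°/24) = 56.39 mm); Taking the first minus the rest: starting from the cone, the r=9 cylinder at (0.5, 12.5) partially overlaps it — only the 42.57 mm² overlap (of its 251.57 mm²) is removed, clipping the outline — boundary = 53.99 mm. Overall, the cross-section is a single solid region. Total boundary length (outer) = 53.99 mm.

53.99 mm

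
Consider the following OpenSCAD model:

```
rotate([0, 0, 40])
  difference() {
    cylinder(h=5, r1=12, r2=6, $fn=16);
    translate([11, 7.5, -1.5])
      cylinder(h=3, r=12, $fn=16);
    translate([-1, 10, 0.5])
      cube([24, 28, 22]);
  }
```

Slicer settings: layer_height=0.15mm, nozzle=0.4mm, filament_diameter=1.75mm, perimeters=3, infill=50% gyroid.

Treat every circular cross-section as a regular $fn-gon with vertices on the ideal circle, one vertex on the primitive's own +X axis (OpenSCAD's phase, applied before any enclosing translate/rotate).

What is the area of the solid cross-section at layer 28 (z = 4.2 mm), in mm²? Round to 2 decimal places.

At z = 4.2 mm: the cone: at t=0.840 of its height the radius interpolates to r₁+(r₂−r₁)t = 6.960, giving a regular 16-gon of that circumradius (area = (16/2)·6.960²·sin(360°/16) = 148.30 mm²); the cylinder at (11, 7.5) is absent (z outside [-1.5, 1.5]); the 24×28 cube at (-1, 10) contributes its full rectangle (area 672.00 mm²); Subtracting the remaining from the first: starting from the cone (148.30 mm²), the 24×28 cube at (-1, 10) misses the remaining region (no effect) — area = 148.30 mm²; (rotated 40° about Z; rotation is an isometry so areas/perimeters/island counts are preserved). Overall, the cross-section is a single solid region. Net area = 148.30 mm².

148.30 mm²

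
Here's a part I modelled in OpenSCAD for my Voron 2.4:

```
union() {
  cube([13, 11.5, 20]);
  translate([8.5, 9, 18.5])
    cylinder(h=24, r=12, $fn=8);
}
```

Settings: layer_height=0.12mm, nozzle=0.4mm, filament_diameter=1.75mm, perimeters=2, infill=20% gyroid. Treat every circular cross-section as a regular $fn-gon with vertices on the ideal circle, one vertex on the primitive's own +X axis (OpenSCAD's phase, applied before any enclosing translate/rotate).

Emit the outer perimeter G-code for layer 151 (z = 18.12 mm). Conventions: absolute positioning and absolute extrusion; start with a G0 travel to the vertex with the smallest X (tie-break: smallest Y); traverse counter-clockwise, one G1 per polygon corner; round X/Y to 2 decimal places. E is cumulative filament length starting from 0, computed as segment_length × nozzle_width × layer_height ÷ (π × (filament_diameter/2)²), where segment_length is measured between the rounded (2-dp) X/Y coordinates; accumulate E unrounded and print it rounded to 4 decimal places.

G0 X0.00 Y0.00 Z18.12
G1 X13.00 Y0.00 E0.2594
G1 X13.00 Y11.50 E0.4889
G1 X0.00 Y11.50 E0.7484
G1 X0.00 Y0.00 E0.9778

At z = 18.12 mm: the cube (footprint 13×11.5) is included at this height; the cylinder at (8.5, 9) is not intersected at this z (z outside [18.5, 42.5]); Merging all regions: only the 13×11.5 cube is present, so the union is just that shape — 1 connected region. The outline is a single polygon with 4 vertices. Extrusion per mm of travel: 0.4 × 0.12 / (π × 0.875²) = 0.019956. Accumulating E over each segment gives final E = 0.9778.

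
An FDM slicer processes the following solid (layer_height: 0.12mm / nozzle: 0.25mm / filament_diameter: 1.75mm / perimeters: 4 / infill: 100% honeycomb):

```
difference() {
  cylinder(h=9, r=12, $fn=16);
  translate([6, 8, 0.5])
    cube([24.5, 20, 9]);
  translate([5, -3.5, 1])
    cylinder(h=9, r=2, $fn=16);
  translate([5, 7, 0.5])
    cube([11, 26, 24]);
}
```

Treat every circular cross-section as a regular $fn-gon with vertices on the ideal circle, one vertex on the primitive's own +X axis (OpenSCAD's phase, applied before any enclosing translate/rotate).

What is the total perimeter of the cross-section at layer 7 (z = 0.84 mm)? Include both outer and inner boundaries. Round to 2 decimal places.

77.23 mm

At z = 0.84 mm: the r=12 cylinder contributes a regular 16-gon of circumradius 12 (perimeter = 2·16·12.000·sin(180°/16) = 74.91 mm); the cube at (6, 8) is present — its section is the full 24.5×20 rectangle (perimeter 89.00 mm); the cylinder at (5, -3.5) is not intersected at this z (z outside [1, 10]); the cube at (5, 7) (footprint 11×26) is included at this height (perimeter 74.00 mm); After the difference (first − rest): starting from the r=12 cylinder, the 24.5×20 cube at (6, 8) partially overlaps it — only the 3.35 mm² overlap (of its 490.00 mm²) is removed, clipping the outline; the 11×26 cube at (5, 7) partially overlaps it — only the 6.62 mm² overlap (of its 286.00 mm²) is removed, clipping the outline — boundary = 77.23 mm. Overall, the cross-section is a single solid region. Total boundary length (outer) = 77.23 mm.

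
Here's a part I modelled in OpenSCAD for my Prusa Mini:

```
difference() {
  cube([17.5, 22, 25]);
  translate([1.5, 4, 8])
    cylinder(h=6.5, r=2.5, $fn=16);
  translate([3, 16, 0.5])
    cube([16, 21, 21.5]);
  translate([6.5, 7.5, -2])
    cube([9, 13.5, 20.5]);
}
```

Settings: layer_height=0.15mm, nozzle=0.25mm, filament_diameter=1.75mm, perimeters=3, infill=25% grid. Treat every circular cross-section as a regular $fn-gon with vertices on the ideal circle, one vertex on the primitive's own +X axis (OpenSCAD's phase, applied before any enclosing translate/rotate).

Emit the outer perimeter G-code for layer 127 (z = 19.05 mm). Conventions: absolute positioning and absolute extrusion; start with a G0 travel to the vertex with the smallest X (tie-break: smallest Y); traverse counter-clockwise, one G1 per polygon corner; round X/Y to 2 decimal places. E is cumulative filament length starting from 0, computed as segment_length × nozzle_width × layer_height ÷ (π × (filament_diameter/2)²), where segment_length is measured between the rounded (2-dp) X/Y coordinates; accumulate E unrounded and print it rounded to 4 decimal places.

G0 X0.00 Y0.00 Z19.05
G1 X17.50 Y0.00 E0.2728
G1 X17.50 Y16.00 E0.5223
G1 X3.00 Y16.00 E0.7484
G1 X3.00 Y22.00 E0.8419
G1 X0.00 Y22.00 E0.8887
G1 X0.00 Y0.00 E1.2317

At z = 19.05 mm: the cube (footprint 17.5×22) is included at this height; the cylinder at (1.5, 4) is absent (z outside [8, 14.5]); the cube at (3, 16) (footprint 16×21) is included at this height; the cube at (6.5, 7.5) does not reach this height (z outside [-2, 18.5]); Taking the first minus the rest: starting from the 17.5×22 cube, the 16×21 cube at (3, 16) partially overlaps it — only the 87.00 mm² overlap (of its 336.00 mm²) is removed, clipping the outline — 1 connected region. The outline is a single polygon with 6 vertices. Extrusion per mm of travel: 0.25 × 0.15 / (π × 0.875²) = 0.015591. Accumulating E over each segment gives final E = 1.2317.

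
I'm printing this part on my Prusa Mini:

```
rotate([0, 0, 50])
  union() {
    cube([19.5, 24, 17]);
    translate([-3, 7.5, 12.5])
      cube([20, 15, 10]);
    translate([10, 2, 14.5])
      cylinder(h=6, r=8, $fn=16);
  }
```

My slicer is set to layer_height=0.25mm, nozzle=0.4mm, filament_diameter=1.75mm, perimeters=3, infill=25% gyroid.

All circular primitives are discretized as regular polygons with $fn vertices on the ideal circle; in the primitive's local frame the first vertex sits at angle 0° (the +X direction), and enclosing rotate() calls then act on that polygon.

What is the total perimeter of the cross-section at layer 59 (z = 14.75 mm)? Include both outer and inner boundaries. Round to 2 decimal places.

At z = 14.75 mm: the 19.5×24 cube contributes its full rectangle (perimeter 87.00 mm); the 20×15 cube at (-3, 7.5) contributes its full rectangle (perimeter 70.00 mm); the cylinder at (10, 2): section is a regular 16-gon, circumradius r=8 (perimeter = 2·16·8.000·sin(180°/16) = 49.94 mm); Combining (union): the regions partially overlap (shared area 384.17 mm²), so the edge portions inside another operand are dropped and the merged outline is re-measured after clipping — boundary = 98.69 mm; (whole slice rotated 50° about Z — lengths, areas and connectivity unchanged). Overall, the cross-section is a single solid region. Total boundary length (outer) = 98.69 mm.

98.69 mm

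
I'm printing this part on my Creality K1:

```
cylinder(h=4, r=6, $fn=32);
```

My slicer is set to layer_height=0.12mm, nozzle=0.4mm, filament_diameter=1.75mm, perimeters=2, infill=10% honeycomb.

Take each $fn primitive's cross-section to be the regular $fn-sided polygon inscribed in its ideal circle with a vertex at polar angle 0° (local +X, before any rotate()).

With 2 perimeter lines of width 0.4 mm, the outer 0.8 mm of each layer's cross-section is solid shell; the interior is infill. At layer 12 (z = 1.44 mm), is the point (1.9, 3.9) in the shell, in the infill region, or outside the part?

At z = 1.44 mm: the r=6 cylinder gives a regular 32-gon of circumradius 6 (constant along its height). Overall, the cross-section is a single solid region. The nearest boundary edge runs (3.33, 4.99)→(2.30, 5.54); distance from the point to it = 1.64 mm. The point is inside the cross-section and 1.64 mm from the nearest boundary — more than the 0.8 mm shell width (2 × 0.4), so it's in the infill interior.

infill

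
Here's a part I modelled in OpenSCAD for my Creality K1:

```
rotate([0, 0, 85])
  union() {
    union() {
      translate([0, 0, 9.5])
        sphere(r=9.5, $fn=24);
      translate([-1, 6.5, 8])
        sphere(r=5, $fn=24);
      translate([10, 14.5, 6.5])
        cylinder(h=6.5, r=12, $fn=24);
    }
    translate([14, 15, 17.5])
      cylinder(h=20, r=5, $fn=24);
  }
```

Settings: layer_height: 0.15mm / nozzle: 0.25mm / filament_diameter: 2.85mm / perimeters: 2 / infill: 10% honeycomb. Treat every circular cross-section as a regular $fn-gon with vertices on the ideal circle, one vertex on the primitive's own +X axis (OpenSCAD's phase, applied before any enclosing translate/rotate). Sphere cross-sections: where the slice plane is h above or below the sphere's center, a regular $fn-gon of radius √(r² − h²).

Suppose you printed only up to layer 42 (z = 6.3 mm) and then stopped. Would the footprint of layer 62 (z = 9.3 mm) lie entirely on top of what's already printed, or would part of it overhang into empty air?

Compare the two slices. At z = 6.3: the r=9.5 sphere slices to a regular 24-gon of circumradius 8.945 (√(r²−h²) with h=3.2 from center) (area = (24/2)·8.945²·sin(360°/24) = 248.50 mm²); the r=5 sphere at (-1, 6.5) contributes a regular 24-gon of circumradius √(5²−1.7²) = 4.702 (area = (24/2)·4.702²·sin(360°/24) = 68.67 mm²); the cylinder at (10, 14.5) does not reach this height (z outside [6.5, 13]); Merging all regions: the regions partially overlap — summed areas 317.17 mm² minus the doubly-counted overlap 51.92 mm² gives 265.25 mm² — area = 265.25 mm²; the cylinder at (14, 15) is not intersected at this z (z outside [17.5, 37.5]); Taking the union: only that combined region is present, so the union is just that shape — area = 265.25 mm²; (whole slice rotated 85° about Z — lengths, areas and connectivity unchanged). At z = 9.3: the sphere: section is a regular 24-gon, circumradius = √(r²−h²) = √(9.5²−0.2²) = 9.498 (area = (24/2)·9.498²·sin(360°/24) = 280.18 mm²); the sphere at (-1, 6.5): section is a regular 24-gon, circumradius = √(r²−h²) = √(5²−1.3²) = 4.828 (area = (24/2)·4.828²·sin(360°/24) = 72.40 mm²); the r=12 cylinder at (10, 14.5) contributes a regular 24-gon of circumradius 12 (area = (24/2)·12.000²·sin(360°/24) = 447.24 mm²); Merging all regions: the regions partially overlap — summed areas 799.81 mm² minus the doubly-counted overlap 95.71 mm² gives 704.11 mm² — area = 704.11 mm²; the cylinder at (14, 15) does not reach this height (z outside [17.5, 37.5]); Merging all regions: only that combined region is present, so the union is just that shape — area = 704.11 mm²; (whole slice rotated 85° about Z — lengths, areas and connectivity unchanged). Checking containment: at z = 9.3 the cross-section extends beyond the z = 6.3 cross-section by about 438.86 mm².

part overhangs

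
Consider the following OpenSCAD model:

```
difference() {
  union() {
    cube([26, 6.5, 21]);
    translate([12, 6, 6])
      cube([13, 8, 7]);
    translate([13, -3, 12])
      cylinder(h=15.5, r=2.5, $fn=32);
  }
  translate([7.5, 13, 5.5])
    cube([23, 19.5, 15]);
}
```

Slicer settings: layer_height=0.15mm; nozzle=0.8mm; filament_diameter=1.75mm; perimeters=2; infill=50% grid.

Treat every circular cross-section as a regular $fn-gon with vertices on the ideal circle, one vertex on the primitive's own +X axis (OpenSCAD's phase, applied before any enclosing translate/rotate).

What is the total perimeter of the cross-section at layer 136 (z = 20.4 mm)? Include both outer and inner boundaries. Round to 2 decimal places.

At z = 20.4 mm: the cube is present — its section is the full 26×6.5 rectangle (perimeter 65.00 mm); the cube at (12, 6) is not intersected at this z (z outside [6, 13]); the r=2.5 cylinder at (13, -3) gives a regular 32-gon of circumradius 2.5 (constant along its height) (perimeter = 2·32·2.500·sin(180°/32) = 15.68 mm); Merging all regions: the 2 present regions are separate (no shared area or edge), so areas and boundary lengths simply add and each stays a separate island — boundary = 80.68 mm; the 23×19.5 cube at (7.5, 13) contributes its full rectangle (perimeter 85.00 mm); Subtracting the remaining from the first: starting from the result so far, the 23×19.5 cube at (7.5, 13) misses the remaining region (no effect) — boundary = 80.68 mm. Overall, the cross-section has 2 separate islands. Total boundary length (outer) = 80.68 mm.

80.68 mm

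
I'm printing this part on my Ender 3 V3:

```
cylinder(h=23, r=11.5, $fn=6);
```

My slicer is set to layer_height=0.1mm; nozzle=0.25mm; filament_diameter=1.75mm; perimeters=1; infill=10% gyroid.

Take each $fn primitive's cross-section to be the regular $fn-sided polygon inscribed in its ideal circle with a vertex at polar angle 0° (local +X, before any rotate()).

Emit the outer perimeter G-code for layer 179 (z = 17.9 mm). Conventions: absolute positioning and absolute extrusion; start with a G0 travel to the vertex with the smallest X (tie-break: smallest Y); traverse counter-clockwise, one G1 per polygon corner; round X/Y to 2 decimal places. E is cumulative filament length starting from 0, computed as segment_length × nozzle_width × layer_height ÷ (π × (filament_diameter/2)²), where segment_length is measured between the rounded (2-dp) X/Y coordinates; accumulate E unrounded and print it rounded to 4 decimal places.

At z = 17.9 mm: the r=11.5 cylinder gives a regular 6-gon of circumradius 11.5 (constant along its height). The outline is a single polygon with 6 vertices. Extrusion per mm of travel: 0.25 × 0.1 / (π × 0.875²) = 0.010394. Accumulating E over each segment gives final E = 0.7172.

G0 X-11.50 Y0.00 Z17.90
G1 X-5.75 Y-9.96 E0.1195
G1 X5.75 Y-9.96 E0.2391
G1 X11.50 Y0.00 E0.3586
G1 X5.75 Y9.96 E0.4781
G1 X-5.75 Y9.96 E0.5977
G1 X-11.50 Y0.00 E0.7172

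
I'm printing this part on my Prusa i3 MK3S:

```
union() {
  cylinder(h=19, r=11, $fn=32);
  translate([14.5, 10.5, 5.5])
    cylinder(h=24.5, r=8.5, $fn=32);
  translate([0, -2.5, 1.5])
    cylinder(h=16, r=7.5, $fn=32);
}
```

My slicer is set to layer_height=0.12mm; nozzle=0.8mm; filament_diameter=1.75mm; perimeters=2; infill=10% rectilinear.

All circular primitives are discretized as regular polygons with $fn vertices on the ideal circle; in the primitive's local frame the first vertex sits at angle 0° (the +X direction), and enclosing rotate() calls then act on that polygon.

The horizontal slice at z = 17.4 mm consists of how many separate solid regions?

1

At z = 17.4 mm: the cylinder: section is a regular 32-gon, circumradius r=11; the r=8.5 cylinder at (14.5, 10.5) gives a regular 32-gon of circumradius 8.5 (constant along its height); the r=7.5 cylinder at (0, -2.5) gives a regular 32-gon of circumradius 7.5 (constant along its height); Combining (union): the regions partially overlap (shared area 183.32 mm²), so overlapping operands fuse into one piece — 1 connected region. The result has 1 disconnected region.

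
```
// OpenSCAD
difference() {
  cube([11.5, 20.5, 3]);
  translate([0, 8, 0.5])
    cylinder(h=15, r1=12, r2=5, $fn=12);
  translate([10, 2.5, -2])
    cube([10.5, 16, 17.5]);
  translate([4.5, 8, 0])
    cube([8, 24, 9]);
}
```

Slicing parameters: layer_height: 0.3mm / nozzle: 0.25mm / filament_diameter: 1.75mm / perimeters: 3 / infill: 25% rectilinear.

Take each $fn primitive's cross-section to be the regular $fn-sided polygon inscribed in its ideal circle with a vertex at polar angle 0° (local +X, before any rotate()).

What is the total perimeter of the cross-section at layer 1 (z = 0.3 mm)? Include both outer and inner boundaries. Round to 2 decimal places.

At z = 0.3 mm: the 11.5×20.5 cube contributes its full rectangle (perimeter 64.00 mm); the cone at (0, 8) is absent (z outside [0.5, 15.5]); the cube at (10, 2.5) is present — its section is the full 10.5×16 rectangle (perimeter 53.00 mm); the cube at (4.5, 8) (footprint 8×24) is included at this height (perimeter 64.00 mm); After the difference (first − rest): starting from the 11.5×20.5 cube, the 10.5×16 cube at (10, 2.5) partially overlaps it — only the 24.00 mm² overlap (of its 168.00 mm²) is removed, clipping the outline; the 8×24 cube at (4.5, 8) partially overlaps it — only the 71.75 mm² overlap (of its 192.00 mm²) is removed, clipping the outline — boundary = 64.00 mm. Overall, the cross-section is a single solid region. Total boundary length (outer) = 64.00 mm.

64.00 mm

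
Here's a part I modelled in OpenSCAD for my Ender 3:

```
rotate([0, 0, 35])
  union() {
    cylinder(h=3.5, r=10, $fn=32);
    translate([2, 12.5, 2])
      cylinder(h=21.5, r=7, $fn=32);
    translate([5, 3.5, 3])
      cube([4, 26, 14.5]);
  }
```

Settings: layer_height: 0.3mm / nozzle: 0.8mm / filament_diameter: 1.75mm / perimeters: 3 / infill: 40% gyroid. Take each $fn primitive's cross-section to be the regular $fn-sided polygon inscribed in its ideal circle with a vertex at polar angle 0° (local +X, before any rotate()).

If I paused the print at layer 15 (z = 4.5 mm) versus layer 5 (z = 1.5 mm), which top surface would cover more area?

Layer 15 (z = 4.5): the cylinder is absent (z outside [0, 3.5]); the r=7 cylinder at (2, 12.5) gives a regular 32-gon of circumradius 7 (constant along its height) (area = (32/2)·7.000²·sin(360°/32) = 152.95 mm²); the cube at (5, 3.5) is present — its section is the full 4×26 rectangle (area 104.00 mm²); Combining (union): the regions partially overlap — summed areas 256.95 mm² minus the doubly-counted overlap 35.93 mm² gives 221.02 mm² — area = 221.02 mm²; (rotated 35° about Z; rotation is an isometry so areas/perimeters/island counts are preserved). So its area = 221.02 mm². Layer 5 (z = 1.5): the r=10 cylinder contributes a regular 32-gon of circumradius 10 (area = (32/2)·10.000²·sin(360°/32) = 312.14 mm²); the cylinder at (2, 12.5) does not reach this height (z outside [2, 23.5]); the cube at (5, 3.5) is absent (z outside [3, 17.5]); Taking the union: only the r=10 cylinder is present, so the union is just that shape — area = 312.14 mm²; (whole slice rotated 35° about Z — lengths, areas and connectivity unchanged). So its area = 312.14 mm². Layer 5 is larger (312.14 vs 221.02 mm²).

layer 5 (z = 1.5 mm)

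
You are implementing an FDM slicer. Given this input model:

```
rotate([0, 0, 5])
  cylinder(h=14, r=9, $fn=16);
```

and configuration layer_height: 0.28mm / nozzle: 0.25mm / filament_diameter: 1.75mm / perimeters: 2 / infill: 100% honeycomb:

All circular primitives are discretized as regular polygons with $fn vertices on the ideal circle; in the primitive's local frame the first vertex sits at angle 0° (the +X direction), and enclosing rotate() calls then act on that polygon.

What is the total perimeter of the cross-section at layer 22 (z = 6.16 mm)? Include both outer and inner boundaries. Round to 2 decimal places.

At z = 6.16 mm: the cylinder: section is a regular 16-gon, circumradius r=9 (perimeter = 2·16·9.000·sin(180°/16) = 56.19 mm); (whole slice rotated 5° about Z — lengths, areas and connectivity unchanged). Overall, the cross-section is a single solid region. Total boundary length (outer) = 56.19 mm.

56.19 mm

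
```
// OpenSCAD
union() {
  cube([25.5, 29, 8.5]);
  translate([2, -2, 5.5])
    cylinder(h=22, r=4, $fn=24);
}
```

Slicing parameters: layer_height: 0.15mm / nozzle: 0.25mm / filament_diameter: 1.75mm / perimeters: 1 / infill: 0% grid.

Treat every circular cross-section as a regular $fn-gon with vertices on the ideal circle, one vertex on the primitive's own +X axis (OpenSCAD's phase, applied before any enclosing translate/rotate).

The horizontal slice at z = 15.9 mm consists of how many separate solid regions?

1

At z = 15.9 mm: the cube is absent (z outside [0, 8.5]); the r=4 cylinder at (2, -2) gives a regular 24-gon of circumradius 4 (constant along its height); Combining (union): only the r=4 cylinder at (2, -2) is present, so the union is just that shape — 1 connected region. The result has 1 disconnected region.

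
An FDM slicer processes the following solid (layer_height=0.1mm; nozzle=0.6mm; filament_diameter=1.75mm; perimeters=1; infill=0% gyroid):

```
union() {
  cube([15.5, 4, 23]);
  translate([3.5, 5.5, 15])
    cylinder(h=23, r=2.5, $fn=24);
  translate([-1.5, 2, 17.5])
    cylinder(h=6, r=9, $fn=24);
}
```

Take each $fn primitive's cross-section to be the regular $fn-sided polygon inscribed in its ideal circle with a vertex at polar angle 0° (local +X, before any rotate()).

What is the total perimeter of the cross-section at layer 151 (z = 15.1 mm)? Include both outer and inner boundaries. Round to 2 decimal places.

At z = 15.1 mm: the cube is present — its section is the full 15.5×4 rectangle (perimeter 39.00 mm); the cylinder at (3.5, 5.5): section is a regular 24-gon, circumradius r=2.5 (perimeter = 2·24·2.500·sin(180°/24) = 15.66 mm); the cylinder at (-1.5, 2) is not intersected at this z (z outside [17.5, 23.5]); Merging all regions: the regions partially overlap (shared area 2.73 mm²), so the edge portions inside another operand are dropped and the merged outline is re-measured after clipping — boundary = 46.13 mm. Overall, the cross-section is a single solid region. Total boundary length (outer) = 46.13 mm.

46.13 mm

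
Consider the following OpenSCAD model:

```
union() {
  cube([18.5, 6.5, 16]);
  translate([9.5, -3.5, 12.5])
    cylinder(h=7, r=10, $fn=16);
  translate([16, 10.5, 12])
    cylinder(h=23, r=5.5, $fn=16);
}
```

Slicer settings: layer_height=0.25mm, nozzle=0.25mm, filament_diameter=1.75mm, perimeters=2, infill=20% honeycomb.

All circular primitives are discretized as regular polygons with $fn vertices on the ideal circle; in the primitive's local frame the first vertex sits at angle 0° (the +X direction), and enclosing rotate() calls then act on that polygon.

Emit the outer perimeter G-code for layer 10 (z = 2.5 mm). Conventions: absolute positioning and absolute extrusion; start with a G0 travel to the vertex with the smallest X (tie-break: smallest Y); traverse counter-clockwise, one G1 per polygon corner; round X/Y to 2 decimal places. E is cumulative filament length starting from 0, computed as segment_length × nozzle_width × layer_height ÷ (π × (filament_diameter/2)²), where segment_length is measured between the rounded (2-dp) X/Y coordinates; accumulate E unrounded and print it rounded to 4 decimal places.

G0 X0.00 Y0.00 Z2.50
G1 X18.50 Y0.00 E0.4807
G1 X18.50 Y6.50 E0.6496
G1 X0.00 Y6.50 E1.1303
G1 X0.00 Y0.00 E1.2992

At z = 2.5 mm: the cube (footprint 18.5×6.5) is included at this height; the cylinder at (9.5, -3.5) is not intersected at this z (z outside [12.5, 19.5]); the cylinder at (16, 10.5) is not intersected at this z (z outside [12, 35]); Merging all regions: only the 18.5×6.5 cube is present, so the union is just that shape — 1 connected region. The outline is a single polygon with 4 vertices. Extrusion per mm of travel: 0.25 × 0.25 / (π × 0.875²) = 0.025984. Accumulating E over each segment gives final E = 1.2992.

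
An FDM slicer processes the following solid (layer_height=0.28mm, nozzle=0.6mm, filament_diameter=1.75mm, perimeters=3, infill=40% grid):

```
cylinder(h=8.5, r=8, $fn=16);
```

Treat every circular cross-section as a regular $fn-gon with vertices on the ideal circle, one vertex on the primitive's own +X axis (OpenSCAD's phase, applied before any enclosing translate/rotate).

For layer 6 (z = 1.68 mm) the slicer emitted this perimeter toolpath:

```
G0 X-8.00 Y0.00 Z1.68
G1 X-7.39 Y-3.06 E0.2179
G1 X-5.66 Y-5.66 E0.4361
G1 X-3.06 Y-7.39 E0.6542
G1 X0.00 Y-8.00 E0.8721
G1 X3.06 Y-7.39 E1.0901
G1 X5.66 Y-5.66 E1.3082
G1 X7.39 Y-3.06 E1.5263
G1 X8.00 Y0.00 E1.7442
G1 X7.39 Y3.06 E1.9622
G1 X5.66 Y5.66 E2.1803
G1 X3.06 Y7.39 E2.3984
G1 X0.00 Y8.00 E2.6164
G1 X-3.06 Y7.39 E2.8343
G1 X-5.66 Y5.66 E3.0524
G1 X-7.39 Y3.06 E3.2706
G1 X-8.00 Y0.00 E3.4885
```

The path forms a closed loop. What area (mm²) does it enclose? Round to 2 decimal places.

Apply the shoelace formula to the sequence of (X, Y) vertices; enclosed area = 195.95 mm².

195.95 mm²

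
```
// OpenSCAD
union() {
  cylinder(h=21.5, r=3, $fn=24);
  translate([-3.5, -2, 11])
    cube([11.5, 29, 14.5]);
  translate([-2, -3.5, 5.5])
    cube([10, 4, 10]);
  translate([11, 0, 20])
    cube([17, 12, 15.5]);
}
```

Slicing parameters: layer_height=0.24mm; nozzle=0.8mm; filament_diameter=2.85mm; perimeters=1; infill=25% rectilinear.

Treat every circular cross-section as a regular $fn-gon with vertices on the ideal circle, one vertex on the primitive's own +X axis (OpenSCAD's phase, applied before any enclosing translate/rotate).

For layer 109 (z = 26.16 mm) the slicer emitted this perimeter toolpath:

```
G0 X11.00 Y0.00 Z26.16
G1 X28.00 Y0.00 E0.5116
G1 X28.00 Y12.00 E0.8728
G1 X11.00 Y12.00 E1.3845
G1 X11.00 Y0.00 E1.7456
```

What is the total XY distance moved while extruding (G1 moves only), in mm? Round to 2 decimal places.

Sum the Euclidean lengths of each G1 segment: total = 58.00 mm.

58.00 mm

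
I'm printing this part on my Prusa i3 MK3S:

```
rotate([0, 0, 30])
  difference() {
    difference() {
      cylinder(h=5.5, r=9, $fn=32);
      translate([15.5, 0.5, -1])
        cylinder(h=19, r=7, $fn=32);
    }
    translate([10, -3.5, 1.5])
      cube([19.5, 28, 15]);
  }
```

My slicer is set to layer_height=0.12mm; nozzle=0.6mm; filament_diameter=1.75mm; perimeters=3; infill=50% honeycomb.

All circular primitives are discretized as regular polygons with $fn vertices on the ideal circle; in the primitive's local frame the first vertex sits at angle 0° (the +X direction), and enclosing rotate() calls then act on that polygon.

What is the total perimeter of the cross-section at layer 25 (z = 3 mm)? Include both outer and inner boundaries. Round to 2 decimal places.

56.48 mm

At z = 3 mm: the r=9 cylinder contributes a regular 32-gon of circumradius 9 (perimeter = 2·32·9.000·sin(180°/32) = 56.46 mm); the r=7 cylinder at (15.5, 0.5) contributes a regular 32-gon of circumradius 7 (perimeter = 2·32·7.000·sin(180°/32) = 43.91 mm); Subtracting the remaining from the first: starting from the r=9 cylinder, the r=7 cylinder at (15.5, 0.5) partially overlaps it — only the 1.09 mm² overlap (of its 152.95 mm²) is removed, clipping the outline — boundary = 56.48 mm; the cube at (10, -3.5) is present — its section is the full 19.5×28 rectangle (perimeter 95.00 mm); After the difference (first − rest): starting from the result so far, the 19.5×28 cube at (10, -3.5) misses the remaining region (no effect) — boundary = 56.48 mm; (rotated 30° about Z; rotation is an isometry so areas/perimeters/island counts are preserved). Overall, the cross-section is a single solid region. Total boundary length (outer) = 56.48 mm.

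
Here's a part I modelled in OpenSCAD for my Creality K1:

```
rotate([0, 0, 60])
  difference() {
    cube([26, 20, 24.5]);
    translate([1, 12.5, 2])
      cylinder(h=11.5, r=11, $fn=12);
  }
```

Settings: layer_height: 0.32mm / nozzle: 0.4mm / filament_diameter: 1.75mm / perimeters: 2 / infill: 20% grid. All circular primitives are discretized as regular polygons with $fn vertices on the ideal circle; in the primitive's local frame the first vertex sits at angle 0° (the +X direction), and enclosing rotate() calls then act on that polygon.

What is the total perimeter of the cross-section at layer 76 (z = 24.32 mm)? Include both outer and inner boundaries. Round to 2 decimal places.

At z = 24.32 mm: the cube is present — its section is the full 26×20 rectangle (perimeter 92.00 mm); the cylinder at (1, 12.5) does not reach this height (z outside [2, 13.5]); Subtracting the remaining from the first: none of the subtracted shapes is present at this height, so the 26×20 cube is unchanged — boundary = 92.00 mm; (rotated 60° about Z; rotation is an isometry so areas/perimeters/island counts are preserved). Overall, the cross-section is a single solid region. Total boundary length (outer) = 92.00 mm.

92.00 mm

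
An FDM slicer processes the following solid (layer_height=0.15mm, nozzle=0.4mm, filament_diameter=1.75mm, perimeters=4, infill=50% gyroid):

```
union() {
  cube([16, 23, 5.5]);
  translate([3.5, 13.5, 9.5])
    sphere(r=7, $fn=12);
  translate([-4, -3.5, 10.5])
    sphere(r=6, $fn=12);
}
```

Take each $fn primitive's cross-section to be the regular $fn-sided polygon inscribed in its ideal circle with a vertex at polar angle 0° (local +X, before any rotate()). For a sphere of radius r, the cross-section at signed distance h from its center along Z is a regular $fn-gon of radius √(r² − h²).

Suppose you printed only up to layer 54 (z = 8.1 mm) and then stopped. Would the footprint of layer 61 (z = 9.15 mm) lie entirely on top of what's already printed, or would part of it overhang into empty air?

Compare the two slices. At z = 8.1: the cube is not intersected at this z (z outside [0, 5.5]); the sphere at (3.5, 13.5): section is a regular 12-gon, circumradius = √(r²−h²) = √(7²−1.4²) = 6.859 (area = (12/2)·6.859²·sin(360°/12) = 141.12 mm²); the r=6 sphere at (-4, -3.5) slices to a regular 12-gon of circumradius 5.499 (√(r²−h²) with h=2.4 from center) (area = (12/2)·5.499²·sin(360°/12) = 90.72 mm²); Taking the union: the 2 present regions are separate (no shared area or edge), so areas and boundary lengths simply add and each stays a separate island — area = 231.84 mm². At z = 9.15: the cube is absent (z outside [0, 5.5]); the r=7 sphere at (3.5, 13.5) slices to a regular 12-gon of circumradius 6.991 (√(r²−h²) with h=0.35 from center) (area = (12/2)·6.991²·sin(360°/12) = 146.63 mm²); the r=6 sphere at (-4, -3.5) contributes a regular 12-gon of circumradius √(6²−1.35²) = 5.846 (area = (12/2)·5.846²·sin(360°/12) = 102.53 mm²); Taking the union: the 2 present regions are separate (no shared area or edge), so areas and boundary lengths simply add and each stays a separate island — area = 249.17 mm². Checking containment: at z = 9.15 the cross-section extends beyond the z = 8.1 cross-section by about 17.33 mm².

part overhangs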